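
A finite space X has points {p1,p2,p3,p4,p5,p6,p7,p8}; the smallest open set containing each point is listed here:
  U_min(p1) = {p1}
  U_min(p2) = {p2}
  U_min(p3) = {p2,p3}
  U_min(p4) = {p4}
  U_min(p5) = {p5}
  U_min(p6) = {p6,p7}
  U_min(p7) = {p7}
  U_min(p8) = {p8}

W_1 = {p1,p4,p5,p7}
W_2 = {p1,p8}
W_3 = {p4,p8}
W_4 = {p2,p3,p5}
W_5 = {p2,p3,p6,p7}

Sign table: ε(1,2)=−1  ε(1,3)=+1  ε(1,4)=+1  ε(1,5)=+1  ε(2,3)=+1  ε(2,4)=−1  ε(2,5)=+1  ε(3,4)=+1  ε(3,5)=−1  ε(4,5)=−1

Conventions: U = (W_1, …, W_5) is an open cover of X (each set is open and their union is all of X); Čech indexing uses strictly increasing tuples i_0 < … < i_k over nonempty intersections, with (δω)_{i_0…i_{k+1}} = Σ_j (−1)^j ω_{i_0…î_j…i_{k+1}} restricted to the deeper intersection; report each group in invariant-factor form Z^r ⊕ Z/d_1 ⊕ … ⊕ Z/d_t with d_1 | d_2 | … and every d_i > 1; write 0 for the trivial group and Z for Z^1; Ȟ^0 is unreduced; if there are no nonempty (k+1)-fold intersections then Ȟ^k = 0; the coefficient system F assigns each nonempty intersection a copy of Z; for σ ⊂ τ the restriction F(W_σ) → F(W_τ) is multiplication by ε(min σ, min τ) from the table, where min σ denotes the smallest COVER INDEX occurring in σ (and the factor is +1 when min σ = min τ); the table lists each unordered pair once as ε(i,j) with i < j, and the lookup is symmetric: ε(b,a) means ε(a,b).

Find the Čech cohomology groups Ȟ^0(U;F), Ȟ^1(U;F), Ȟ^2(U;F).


Ȟ^0 ≅ 0,  Ȟ^1 ≅ Z ⊕ Z/2,  Ȟ^2 ≅ 0

nerve simplices:
  W12={p1} W13={p4} W14={p5} W15={p7} W23={p8} W45={p2,p3}
C dims 5,6; δ0: rk 5, SNF 1^4·2
degree 0: 5−5−0 = 0 → Ȟ^0 ≅ 0
degree 1: 6−0−5 = 1 plus torsion [2] → Ȟ^1 ≅ Z ⊕ Z/2
degree 2: 0−0−0 = 0 → Ȟ^2 ≅ 0


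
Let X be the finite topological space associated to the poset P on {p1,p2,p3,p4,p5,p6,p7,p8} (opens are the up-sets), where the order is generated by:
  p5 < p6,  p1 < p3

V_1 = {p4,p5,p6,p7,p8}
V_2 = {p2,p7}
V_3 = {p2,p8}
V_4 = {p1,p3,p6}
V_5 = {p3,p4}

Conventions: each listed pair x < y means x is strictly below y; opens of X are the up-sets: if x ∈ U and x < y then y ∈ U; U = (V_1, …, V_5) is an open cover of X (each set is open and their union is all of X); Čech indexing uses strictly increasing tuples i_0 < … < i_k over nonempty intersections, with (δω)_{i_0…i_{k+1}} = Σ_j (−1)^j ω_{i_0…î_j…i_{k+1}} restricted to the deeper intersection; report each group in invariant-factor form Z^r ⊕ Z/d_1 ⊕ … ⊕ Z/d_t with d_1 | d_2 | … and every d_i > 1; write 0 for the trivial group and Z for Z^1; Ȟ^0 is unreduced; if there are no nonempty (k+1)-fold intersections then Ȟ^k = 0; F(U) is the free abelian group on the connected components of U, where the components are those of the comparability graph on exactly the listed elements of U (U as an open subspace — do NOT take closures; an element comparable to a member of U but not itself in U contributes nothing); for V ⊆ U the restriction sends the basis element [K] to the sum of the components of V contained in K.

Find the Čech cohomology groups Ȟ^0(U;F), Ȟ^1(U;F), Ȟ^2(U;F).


Ȟ^0(U;F) ≅ Z^6, Ȟ^1(U;F) ≅ 0 and Ȟ^2(U;F) ≅ 0

cover nerve:
  V12={p7} V13={p8} V14={p6} V15={p4} V23={p2} V45={p3}
components per intersection:
  V1: {p4} {p5,p6} {p7} {p8}
  V2: {p2} {p7}
  V3: {p2} {p8}
  V4: {p1,p3} {p6}
  V5: {p3} {p4}
  V12: {p7}
  V13: {p8}
  V14: {p6}
  V15: {p4}
  V23: {p2}
  V45: {p3}
C dims 12,6; δ0: rk 6, SNF 1^6
Ȟ^0: (12−6)−0=6 ⇒ Z^6
Ȟ^1: (6−0)−6=0 ⇒ 0
Ȟ^2: (0−0)−0=0 ⇒ 0


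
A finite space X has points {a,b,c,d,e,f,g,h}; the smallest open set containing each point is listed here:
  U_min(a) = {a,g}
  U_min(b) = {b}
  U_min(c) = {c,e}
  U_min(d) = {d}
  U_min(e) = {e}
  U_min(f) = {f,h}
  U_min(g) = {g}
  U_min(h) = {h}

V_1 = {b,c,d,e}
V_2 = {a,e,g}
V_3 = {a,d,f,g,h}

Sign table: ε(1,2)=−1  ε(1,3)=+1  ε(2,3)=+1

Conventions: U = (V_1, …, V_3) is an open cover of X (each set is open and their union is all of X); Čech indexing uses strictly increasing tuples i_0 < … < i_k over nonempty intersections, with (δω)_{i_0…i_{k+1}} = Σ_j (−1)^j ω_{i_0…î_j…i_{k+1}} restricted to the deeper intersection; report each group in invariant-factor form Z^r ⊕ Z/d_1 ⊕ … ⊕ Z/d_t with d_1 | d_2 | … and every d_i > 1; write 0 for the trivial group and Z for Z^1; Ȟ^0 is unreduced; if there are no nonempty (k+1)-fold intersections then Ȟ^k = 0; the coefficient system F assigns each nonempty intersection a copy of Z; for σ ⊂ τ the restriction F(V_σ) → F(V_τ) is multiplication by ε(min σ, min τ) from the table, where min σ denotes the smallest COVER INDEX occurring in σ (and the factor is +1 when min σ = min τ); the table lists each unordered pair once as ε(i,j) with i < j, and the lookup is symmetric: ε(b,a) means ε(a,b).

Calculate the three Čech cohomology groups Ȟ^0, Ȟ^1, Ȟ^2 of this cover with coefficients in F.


nerve simplices:
  V12={e} V13={d} V23={a,g}
C dims 3,3; δ0: rk 3, SNF 1^2·2
degree 0: 3−3−0 = 0 → Ȟ^0 ≅ 0
degree 1: 3−0−3 = 0 plus torsion [2] → Ȟ^1 ≅ Z/2
degree 2: 0−0−0 = 0 → Ȟ^2 ≅ 0

Ȟ^0(U;F) ≅ 0, Ȟ^1(U;F) ≅ Z/2, Ȟ^2(U;F) ≅ 0


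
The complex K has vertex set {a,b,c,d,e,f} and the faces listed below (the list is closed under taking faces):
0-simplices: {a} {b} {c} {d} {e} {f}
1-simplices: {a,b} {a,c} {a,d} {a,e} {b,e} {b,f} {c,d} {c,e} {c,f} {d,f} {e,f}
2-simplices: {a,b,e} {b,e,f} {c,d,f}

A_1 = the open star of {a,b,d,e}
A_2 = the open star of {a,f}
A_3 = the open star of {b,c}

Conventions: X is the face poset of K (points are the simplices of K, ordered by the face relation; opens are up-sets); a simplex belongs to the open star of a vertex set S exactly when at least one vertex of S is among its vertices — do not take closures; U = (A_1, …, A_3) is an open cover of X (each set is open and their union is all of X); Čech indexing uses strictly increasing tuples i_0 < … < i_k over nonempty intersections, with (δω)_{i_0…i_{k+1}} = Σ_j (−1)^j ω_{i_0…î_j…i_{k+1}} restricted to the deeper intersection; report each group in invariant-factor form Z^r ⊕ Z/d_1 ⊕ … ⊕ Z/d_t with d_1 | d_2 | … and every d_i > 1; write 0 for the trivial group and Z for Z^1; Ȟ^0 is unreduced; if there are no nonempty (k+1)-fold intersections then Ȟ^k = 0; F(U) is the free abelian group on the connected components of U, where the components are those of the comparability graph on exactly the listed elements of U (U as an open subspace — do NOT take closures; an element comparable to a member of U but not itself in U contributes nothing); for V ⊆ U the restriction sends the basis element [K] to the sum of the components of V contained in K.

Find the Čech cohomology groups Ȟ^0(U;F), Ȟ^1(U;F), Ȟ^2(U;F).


Ȟ^0 ≅ Z,  Ȟ^1 ≅ Z^3,  Ȟ^2 ≅ 0

nonempty overlaps:
  A1={{a},{b},{d},{e},{a,b},{a,c},{a,d},{a,e},{b,e},{b,f},{c,d},{c,e},{d,f},{e,f},{a,b,e},{b,e,f},{c,d,f}} A2={{a},{f},{a,b},{a,c},{a,d},{a,e},{b,f},{c,f},{d,f},{e,f},{a,b,e},{b,e,f},{c,d,f}} A3={{b},{c},{a,b},{a,c},{b,e},{b,f},{c,d},{c,e},{c,f},{a,b,e},{b,e,f},{c,d,f}}
  A12={{a},{a,b},{a,c},{a,d},{a,e},{b,f},{d,f},{e,f},{a,b,e},{b,e,f},{c,d,f}} A13={{b},{a,b},{a,c},{b,e},{b,f},{c,d},{c,e},{a,b,e},{b,e,f},{c,d,f}} A23={{a,b},{a,c},{b,f},{c,f},{a,b,e},{b,e,f},{c,d,f}}
  A123={{a,b},{a,c},{b,f},{a,b,e},{b,e,f},{c,d,f}}
components per intersection:
  A1: {{a},{b},{d},{e},{a,b},{a,c},{a,d},{a,e},{b,e},{b,f},{c,d},{c,e},{d,f},{e,f},{a,b,e},{b,e,f},{c,d,f}}
  A2: {{a},{a,b},{a,c},{a,d},{a,e},{a,b,e}} {{f},{b,f},{c,f},{d,f},{e,f},{b,e,f},{c,d,f}}
  A3: {{b},{a,b},{b,e},{b,f},{a,b,e},{b,e,f}} {{c},{a,c},{c,d},{c,e},{c,f},{c,d,f}}
  A12: {{a},{a,b},{a,c},{a,d},{a,e},{a,b,e}} {{b,f},{e,f},{b,e,f}} {{d,f},{c,d,f}}
  A13: {{b},{a,b},{b,e},{b,f},{a,b,e},{b,e,f}} {{a,c}} {{c,d},{c,d,f}} {{c,e}}
  A23: {{a,b},{a,b,e}} {{a,c}} {{b,f},{b,e,f}} {{c,f},{c,d,f}}
  A123: {{a,b},{a,b,e}} {{a,c}} {{b,f},{b,e,f}} {{c,d,f}}
C dims 5,11,4; δ0: rk 4, SNF 1^4; δ1: rk 4, SNF 1^4
degree 0: 5−4−0 = 1 → Ȟ^0 ≅ Z
degree 1: 11−4−4 = 3 → Ȟ^1 ≅ Z^3
degree 2: 4−0−4 = 0 → Ȟ^2 ≅ 0


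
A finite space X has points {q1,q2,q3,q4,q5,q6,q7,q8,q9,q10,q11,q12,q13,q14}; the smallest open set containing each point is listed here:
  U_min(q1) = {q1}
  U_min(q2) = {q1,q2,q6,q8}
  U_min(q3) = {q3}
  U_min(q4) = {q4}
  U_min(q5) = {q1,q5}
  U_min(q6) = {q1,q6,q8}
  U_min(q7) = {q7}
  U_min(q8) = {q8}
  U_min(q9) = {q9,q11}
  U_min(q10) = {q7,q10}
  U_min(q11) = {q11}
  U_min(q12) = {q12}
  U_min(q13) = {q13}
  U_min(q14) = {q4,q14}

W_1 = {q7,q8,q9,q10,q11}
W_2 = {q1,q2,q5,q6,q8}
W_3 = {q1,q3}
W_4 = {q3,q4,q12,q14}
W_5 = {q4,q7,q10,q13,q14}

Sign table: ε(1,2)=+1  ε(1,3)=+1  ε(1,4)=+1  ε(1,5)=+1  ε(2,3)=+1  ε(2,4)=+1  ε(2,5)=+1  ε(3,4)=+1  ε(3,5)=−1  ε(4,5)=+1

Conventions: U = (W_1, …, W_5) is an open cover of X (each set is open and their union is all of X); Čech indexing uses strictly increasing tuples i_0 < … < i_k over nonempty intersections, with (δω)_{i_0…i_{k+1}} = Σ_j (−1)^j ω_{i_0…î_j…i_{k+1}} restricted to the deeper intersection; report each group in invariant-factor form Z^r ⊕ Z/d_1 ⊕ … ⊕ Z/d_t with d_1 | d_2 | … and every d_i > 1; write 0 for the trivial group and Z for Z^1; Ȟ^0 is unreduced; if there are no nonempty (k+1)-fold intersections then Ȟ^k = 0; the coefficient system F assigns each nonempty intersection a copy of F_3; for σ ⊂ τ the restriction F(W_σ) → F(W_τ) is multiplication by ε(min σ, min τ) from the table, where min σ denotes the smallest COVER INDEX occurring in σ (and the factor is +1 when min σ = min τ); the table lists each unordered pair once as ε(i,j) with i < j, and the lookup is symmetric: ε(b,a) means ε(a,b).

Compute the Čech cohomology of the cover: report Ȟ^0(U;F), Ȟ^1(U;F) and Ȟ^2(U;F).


intersection data:
  W12={q8} W15={q7,q10} W23={q1} W34={q3} W45={q4,q14}
C dims 5,5; δ0: rk_F3 4
Ȟ^0 = (5 − 4) − 0 = 1, so Ȟ^0 ≅ Z/3
Ȟ^1 = (5 − 0) − 4 = 1, so Ȟ^1 ≅ Z/3
Ȟ^2 = (0 − 0) − 0 = 0, so Ȟ^2 ≅ 0

Ȟ^0 = Z/3; Ȟ^1 = Z/3; Ȟ^2 = 0


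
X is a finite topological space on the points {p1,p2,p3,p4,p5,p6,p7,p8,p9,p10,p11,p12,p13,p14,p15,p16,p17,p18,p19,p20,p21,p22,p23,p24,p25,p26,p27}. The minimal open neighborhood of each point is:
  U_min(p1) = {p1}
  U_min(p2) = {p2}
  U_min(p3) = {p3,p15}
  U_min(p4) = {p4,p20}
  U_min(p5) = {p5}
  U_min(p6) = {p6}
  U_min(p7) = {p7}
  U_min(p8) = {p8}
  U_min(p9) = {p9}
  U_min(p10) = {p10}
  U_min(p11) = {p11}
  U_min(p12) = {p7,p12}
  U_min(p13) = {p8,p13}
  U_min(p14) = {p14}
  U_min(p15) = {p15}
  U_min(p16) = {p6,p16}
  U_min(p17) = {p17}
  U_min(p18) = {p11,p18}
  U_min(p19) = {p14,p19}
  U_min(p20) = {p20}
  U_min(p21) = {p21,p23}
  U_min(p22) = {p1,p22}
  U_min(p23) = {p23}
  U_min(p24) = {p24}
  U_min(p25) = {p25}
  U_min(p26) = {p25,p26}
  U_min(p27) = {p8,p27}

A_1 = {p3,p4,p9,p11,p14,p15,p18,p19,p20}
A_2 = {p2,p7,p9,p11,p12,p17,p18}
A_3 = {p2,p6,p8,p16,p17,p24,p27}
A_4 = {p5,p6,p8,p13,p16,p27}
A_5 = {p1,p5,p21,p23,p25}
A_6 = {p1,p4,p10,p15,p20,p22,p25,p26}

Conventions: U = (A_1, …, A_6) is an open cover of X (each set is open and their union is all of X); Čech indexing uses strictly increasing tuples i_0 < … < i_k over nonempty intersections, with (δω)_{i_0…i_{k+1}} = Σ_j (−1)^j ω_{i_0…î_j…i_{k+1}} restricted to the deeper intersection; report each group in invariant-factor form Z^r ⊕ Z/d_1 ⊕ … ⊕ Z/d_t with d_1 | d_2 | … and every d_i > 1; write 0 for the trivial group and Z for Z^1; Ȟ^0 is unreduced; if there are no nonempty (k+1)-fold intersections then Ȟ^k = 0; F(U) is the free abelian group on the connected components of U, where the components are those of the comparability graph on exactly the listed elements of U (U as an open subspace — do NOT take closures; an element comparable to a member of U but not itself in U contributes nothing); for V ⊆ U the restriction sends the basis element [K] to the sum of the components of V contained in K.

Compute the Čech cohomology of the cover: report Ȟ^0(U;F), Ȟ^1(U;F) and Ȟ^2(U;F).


nonempty intersections:
  A12={p9,p11,p18} A16={p4,p15,p20} A23={p2,p17} A34={p6,p8,p16,p27} A45={p5} A56={p1,p25}
components per intersection:
  A1: {p3,p15} {p4,p20} {p9} {p11,p18} {p14,p19}
  A2: {p2} {p7,p12} {p9} {p11,p18} {p17}
  A3: {p2} {p6,p16} {p8,p27} {p17} {p24}
  A4: {p5} {p6,p16} {p8,p13,p27}
  A5: {p1} {p5} {p21,p23} {p25}
  A6: {p1,p22} {p4,p20} {p10} {p15} {p25,p26}
  A12: {p9} {p11,p18}
  A16: {p4,p20} {p15}
  A23: {p2} {p17}
  A34: {p6,p16} {p8,p27}
  A45: {p5}
  A56: {p1} {p25}
C dims 27,11; δ0: rk 11, SNF 1^11
Ȟ^0: (27−11)−0=16 ⇒ Z^16
Ȟ^1: (11−0)−11=0 ⇒ 0
Ȟ^2: (0−0)−0=0 ⇒ 0

Ȟ^0 ≅ Z^16,  Ȟ^1 ≅ 0,  Ȟ^2 ≅ 0


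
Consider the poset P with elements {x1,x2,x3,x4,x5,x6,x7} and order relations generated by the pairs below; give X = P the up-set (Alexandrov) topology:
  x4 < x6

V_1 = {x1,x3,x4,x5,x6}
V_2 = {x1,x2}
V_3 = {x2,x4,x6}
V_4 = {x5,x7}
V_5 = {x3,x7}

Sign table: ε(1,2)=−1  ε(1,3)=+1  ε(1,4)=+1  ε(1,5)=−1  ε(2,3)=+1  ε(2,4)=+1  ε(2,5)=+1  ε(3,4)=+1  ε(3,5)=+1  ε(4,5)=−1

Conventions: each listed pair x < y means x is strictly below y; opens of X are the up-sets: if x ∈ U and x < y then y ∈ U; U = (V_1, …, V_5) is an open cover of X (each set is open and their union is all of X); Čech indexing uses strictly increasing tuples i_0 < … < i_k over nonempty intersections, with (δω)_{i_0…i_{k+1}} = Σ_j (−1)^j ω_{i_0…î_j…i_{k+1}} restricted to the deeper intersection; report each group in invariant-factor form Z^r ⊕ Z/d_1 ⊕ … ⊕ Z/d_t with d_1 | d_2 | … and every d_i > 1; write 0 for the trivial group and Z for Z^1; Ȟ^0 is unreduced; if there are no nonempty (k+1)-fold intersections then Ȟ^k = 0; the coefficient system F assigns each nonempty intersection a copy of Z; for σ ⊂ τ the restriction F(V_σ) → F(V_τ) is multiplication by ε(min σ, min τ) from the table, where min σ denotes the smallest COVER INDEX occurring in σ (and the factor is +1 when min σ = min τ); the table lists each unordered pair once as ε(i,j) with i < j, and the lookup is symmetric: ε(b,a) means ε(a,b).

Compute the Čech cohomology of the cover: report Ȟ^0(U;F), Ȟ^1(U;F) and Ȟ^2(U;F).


nonempty overlaps:
  V12={x1} V13={x4,x6} V14={x5} V15={x3} V23={x2} V45={x7}
C dims 5,6; δ0: rk 5, SNF 1^4·2
degree 0: 5−5−0 = 0 → Ȟ^0 ≅ 0
degree 1: 6−0−5 = 1 plus torsion [2] → Ȟ^1 ≅ Z ⊕ Z/2
degree 2: 0−0−0 = 0 → Ȟ^2 ≅ 0

Ȟ^0 ≅ 0,  Ȟ^1 ≅ Z ⊕ Z/2,  Ȟ^2 ≅ 0


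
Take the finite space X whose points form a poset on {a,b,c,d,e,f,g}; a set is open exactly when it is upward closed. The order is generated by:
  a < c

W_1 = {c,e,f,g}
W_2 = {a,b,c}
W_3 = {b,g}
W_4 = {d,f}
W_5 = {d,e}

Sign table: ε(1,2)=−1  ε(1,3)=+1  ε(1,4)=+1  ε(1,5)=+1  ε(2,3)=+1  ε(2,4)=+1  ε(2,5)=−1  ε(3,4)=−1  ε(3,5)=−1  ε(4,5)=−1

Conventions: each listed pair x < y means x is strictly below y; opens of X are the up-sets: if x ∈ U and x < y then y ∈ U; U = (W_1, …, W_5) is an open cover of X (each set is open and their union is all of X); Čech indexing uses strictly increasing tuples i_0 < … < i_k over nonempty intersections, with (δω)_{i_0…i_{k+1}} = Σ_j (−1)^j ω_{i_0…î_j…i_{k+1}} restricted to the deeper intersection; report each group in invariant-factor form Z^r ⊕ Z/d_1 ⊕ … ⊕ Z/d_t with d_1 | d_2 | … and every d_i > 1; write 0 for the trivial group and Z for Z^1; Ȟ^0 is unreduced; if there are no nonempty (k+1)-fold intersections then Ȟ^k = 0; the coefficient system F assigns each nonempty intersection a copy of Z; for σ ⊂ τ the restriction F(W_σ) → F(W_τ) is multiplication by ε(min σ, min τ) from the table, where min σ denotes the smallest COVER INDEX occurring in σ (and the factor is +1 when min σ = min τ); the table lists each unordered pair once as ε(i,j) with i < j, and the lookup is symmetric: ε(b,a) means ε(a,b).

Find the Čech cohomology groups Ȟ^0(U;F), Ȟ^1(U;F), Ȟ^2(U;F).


nonempty intersections:
  W12={c} W13={g} W14={f} W15={e} W23={b} W45={d}
C dims 5,6; δ0: rk 5, SNF 1^4·2
Ȟ^0: (5−5)−0=0 ⇒ 0
Ȟ^1: (6−0)−5=1 plus torsion [2] ⇒ Z ⊕ Z/2
Ȟ^2: (0−0)−0=0 ⇒ 0

Ȟ^0 = 0,  Ȟ^1 = Z ⊕ Z/2,  Ȟ^2 = 0


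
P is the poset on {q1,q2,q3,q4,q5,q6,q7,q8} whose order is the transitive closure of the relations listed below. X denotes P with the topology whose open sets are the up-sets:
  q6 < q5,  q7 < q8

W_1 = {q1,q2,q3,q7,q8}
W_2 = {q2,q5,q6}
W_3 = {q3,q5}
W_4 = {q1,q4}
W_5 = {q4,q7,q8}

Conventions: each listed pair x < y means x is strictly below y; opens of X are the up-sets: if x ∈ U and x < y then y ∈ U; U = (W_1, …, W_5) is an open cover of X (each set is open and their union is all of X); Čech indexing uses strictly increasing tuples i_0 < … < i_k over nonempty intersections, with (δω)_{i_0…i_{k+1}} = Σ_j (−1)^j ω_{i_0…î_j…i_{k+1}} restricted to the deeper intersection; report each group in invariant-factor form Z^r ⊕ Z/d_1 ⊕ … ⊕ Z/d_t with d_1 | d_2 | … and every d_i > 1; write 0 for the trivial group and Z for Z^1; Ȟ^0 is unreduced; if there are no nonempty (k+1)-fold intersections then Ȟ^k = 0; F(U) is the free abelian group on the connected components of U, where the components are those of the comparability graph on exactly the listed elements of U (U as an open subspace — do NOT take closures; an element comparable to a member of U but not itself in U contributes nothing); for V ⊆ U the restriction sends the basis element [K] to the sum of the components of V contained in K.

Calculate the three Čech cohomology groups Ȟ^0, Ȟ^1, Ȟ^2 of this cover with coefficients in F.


nerve simplices:
  W12={q2} W13={q3} W14={q1} W15={q7,q8} W23={q5} W45={q4}
components per intersection:
  W1: {q1} {q2} {q3} {q7,q8}
  W2: {q2} {q5,q6}
  W3: {q3} {q5}
  W4: {q1} {q4}
  W5: {q4} {q7,q8}
  W12: {q2}
  W13: {q3}
  W14: {q1}
  W15: {q7,q8}
  W23: {q5}
  W45: {q4}
C dims 12,6; δ0: rk 6, SNF 1^6
degree 0: 12−6−0 = 6 → Ȟ^0 ≅ Z^6
degree 1: 6−0−6 = 0 → Ȟ^1 ≅ 0
degree 2: 0−0−0 = 0 → Ȟ^2 ≅ 0

Ȟ^0(U;F) ≅ Z^6, Ȟ^1(U;F) ≅ 0, Ȟ^2(U;F) ≅ 0


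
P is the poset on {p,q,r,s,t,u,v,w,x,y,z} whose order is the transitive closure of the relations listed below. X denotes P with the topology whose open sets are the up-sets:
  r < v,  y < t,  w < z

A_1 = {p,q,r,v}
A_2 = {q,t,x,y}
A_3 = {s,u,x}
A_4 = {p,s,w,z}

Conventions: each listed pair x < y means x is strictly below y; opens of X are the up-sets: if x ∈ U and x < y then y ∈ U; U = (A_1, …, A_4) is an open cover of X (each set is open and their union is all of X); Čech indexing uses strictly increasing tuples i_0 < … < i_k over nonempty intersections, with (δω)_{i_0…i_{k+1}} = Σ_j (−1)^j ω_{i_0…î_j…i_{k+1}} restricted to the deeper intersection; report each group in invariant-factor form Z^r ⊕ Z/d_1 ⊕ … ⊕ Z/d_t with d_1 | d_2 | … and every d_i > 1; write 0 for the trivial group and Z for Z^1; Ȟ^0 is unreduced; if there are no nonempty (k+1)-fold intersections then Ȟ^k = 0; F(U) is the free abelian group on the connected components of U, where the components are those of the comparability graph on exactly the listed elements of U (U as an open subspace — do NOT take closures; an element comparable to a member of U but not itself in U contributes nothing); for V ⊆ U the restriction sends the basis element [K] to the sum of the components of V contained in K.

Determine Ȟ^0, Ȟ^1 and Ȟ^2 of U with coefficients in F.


nerve of the cover:
  A12={q} A14={p} A23={x} A34={s}
components per intersection:
  A1: {p} {q} {r,v}
  A2: {q} {t,y} {x}
  A3: {s} {u} {x}
  A4: {p} {s} {w,z}
  A12: {q}
  A14: {p}
  A23: {x}
  A34: {s}
C dims 12,4; δ0: rk 4, SNF 1^4
Ȟ^0 = (12 − 4) − 0 = 8, so Ȟ^0 ≅ Z^8
Ȟ^1 = (4 − 0) − 4 = 0, so Ȟ^1 ≅ 0
Ȟ^2 = (0 − 0) − 0 = 0, so Ȟ^2 ≅ 0

Ȟ^0(U;F) ≅ Z^8, Ȟ^1(U;F) ≅ 0 and Ȟ^2(U;F) ≅ 0


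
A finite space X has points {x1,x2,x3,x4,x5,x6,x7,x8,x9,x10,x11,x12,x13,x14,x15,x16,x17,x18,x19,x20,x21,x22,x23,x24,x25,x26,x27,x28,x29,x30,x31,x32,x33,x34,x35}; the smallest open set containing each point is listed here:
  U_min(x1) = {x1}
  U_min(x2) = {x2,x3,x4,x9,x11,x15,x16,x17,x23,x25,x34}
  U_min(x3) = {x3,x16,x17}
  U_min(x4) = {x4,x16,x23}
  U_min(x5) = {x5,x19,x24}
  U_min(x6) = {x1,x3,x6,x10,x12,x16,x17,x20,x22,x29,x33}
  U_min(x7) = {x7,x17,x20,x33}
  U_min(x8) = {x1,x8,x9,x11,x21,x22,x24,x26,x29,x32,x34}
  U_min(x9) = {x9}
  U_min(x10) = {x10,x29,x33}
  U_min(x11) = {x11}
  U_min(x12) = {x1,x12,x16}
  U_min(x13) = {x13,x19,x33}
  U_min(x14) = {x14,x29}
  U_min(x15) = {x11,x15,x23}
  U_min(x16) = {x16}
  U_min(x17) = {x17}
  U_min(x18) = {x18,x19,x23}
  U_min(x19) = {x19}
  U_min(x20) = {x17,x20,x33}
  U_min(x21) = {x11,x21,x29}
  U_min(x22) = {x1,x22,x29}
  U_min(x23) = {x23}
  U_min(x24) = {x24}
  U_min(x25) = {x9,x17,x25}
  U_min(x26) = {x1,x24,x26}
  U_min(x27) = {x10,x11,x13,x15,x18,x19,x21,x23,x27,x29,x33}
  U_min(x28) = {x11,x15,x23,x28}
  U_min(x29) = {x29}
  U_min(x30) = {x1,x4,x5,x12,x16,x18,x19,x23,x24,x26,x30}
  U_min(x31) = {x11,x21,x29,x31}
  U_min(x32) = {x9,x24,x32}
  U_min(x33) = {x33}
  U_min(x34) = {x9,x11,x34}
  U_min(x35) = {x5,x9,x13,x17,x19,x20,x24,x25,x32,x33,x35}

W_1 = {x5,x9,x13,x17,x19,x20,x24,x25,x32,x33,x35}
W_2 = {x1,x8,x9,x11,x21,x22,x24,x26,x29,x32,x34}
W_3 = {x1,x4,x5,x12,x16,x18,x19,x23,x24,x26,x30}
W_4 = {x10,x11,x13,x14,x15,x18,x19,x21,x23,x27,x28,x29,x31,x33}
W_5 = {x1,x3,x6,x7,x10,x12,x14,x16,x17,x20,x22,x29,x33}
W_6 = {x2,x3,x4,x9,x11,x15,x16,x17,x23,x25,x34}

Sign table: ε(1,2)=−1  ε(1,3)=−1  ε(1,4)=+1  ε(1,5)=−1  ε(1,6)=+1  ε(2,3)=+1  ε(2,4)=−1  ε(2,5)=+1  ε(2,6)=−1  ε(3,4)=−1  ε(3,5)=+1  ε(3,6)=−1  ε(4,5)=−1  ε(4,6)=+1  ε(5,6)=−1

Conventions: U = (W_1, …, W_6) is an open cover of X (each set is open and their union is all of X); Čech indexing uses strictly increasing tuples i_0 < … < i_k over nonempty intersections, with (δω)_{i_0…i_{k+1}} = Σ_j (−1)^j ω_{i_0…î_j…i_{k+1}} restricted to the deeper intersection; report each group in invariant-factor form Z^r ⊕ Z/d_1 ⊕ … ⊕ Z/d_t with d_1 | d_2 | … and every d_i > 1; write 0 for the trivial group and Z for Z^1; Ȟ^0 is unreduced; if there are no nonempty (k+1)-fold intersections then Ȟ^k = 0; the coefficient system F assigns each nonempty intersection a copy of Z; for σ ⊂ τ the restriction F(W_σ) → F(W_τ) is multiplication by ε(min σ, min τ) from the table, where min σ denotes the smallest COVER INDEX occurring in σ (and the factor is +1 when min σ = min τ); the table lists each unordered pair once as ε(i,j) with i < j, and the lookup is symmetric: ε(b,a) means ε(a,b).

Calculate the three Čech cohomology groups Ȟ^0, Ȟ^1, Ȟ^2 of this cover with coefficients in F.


cover nerve:
  W12={x9,x24,x32} W13={x5,x19,x24} W14={x13,x19,x33} W15={x17,x20,x33} W16={x9,x17,x25} W23={x1,x24,x26} W24={x11,x21,x29} W25={x1,x22,x29} W26={x9,x11,x34} W34={x18,x19,x23} W35={x1,x12,x16} W36={x4,x16,x23} W45={x10,x14,x29,x33} W46={x11,x15,x23} W56={x3,x16,x17}
  W123={x24} W126={x9} W134={x19} W145={x33} W156={x17} W235={x1} W245={x29} W246={x11} W346={x23} W356={x16}
C dims 6,15,10; δ0: rk 5, SNF 1^5; δ1: rk 10, SNF 1^9·2
Ȟ^0: (6−5)−0=1 ⇒ Z
Ȟ^1: (15−10)−5=0 ⇒ 0
Ȟ^2: (10−0)−10=0 plus torsion [2] ⇒ Z/2

Ȟ^0 = Z, Ȟ^1 = 0, Ȟ^2 = Z/2


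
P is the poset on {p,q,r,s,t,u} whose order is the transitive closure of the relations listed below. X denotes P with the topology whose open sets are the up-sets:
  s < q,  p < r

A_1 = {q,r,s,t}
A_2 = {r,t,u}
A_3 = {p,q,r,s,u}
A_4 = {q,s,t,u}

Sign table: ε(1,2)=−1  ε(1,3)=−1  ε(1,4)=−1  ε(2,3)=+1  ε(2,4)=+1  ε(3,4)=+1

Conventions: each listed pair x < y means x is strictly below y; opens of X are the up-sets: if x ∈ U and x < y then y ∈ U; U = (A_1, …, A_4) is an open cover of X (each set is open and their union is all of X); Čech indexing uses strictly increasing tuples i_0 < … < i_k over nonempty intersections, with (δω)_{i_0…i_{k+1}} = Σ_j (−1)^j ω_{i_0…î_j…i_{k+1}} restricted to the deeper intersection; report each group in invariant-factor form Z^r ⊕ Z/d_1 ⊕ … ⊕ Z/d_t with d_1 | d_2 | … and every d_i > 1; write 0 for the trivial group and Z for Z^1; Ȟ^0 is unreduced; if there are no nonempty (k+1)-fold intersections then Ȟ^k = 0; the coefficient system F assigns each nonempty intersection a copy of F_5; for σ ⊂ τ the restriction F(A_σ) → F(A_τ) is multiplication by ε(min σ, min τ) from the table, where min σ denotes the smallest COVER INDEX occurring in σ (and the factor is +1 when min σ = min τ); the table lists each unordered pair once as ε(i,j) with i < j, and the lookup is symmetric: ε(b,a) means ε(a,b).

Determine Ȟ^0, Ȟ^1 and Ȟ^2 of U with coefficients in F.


Ȟ^0(U;F) ≅ Z/5; Ȟ^1(U;F) ≅ 0; Ȟ^2(U;F) ≅ Z/5

nonempty intersections:
  A12={r,t} A13={q,r,s} A14={q,s,t} A23={r,u} A24={t,u} A34={q,s,u}
  A123={r} A124={t} A134={q,s} A234={u}
C dims 4,6,4; δ0: rk_F5 3; δ1: rk_F5 3
Ȟ^0: (4−3)−0=1 ⇒ Z/5
Ȟ^1: (6−3)−3=0 ⇒ 0
Ȟ^2: (4−0)−3=1 ⇒ Z/5


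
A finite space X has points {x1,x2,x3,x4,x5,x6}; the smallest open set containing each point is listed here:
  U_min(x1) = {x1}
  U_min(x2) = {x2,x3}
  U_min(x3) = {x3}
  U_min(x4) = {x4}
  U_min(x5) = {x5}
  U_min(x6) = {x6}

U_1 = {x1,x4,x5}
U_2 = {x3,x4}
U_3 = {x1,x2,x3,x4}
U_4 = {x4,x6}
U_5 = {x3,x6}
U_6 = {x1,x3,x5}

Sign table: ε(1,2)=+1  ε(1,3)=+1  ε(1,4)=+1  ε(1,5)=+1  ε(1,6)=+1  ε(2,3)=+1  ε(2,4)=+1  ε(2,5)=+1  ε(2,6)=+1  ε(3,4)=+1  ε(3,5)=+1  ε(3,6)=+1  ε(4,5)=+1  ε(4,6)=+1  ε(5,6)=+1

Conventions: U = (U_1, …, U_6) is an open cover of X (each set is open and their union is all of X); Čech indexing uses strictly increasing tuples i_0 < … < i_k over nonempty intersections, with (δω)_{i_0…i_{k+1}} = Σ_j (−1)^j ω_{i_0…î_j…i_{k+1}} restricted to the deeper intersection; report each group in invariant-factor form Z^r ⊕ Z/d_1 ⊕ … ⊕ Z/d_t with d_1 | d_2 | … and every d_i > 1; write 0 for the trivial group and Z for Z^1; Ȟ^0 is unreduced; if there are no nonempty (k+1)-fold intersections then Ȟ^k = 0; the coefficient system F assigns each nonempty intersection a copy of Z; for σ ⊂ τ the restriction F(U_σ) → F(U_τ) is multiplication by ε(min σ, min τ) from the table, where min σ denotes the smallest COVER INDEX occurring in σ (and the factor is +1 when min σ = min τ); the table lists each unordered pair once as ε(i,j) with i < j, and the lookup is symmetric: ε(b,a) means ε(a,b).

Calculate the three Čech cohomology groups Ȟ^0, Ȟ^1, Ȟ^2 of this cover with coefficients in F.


nonempty overlaps:
  U12={x4} U13={x1,x4} U14={x4} U16={x1,x5} U23={x3,x4} U24={x4} U25={x3} U26={x3} U34={x4} U35={x3} U36={x1,x3} U45={x6} U56={x3}
  U123={x4} U124={x4} U134={x4} U136={x1} U234={x4} U235={x3} U236={x3} U256={x3} U356={x3}
  U1234={x4} U2356={x3}
C dims 6,13,9,2; δ0: rk 5, SNF 1^5; δ1: rk 7, SNF 1^7; δ2: rk 2, SNF 1^2
degree 0: 6−5−0 = 1 → Ȟ^0 ≅ Z
degree 1: 13−7−5 = 1 → Ȟ^1 ≅ Z
degree 2: 9−2−7 = 0 → Ȟ^2 ≅ 0

Ȟ^0 ≅ Z,  Ȟ^1 ≅ Z,  Ȟ^2 ≅ 0


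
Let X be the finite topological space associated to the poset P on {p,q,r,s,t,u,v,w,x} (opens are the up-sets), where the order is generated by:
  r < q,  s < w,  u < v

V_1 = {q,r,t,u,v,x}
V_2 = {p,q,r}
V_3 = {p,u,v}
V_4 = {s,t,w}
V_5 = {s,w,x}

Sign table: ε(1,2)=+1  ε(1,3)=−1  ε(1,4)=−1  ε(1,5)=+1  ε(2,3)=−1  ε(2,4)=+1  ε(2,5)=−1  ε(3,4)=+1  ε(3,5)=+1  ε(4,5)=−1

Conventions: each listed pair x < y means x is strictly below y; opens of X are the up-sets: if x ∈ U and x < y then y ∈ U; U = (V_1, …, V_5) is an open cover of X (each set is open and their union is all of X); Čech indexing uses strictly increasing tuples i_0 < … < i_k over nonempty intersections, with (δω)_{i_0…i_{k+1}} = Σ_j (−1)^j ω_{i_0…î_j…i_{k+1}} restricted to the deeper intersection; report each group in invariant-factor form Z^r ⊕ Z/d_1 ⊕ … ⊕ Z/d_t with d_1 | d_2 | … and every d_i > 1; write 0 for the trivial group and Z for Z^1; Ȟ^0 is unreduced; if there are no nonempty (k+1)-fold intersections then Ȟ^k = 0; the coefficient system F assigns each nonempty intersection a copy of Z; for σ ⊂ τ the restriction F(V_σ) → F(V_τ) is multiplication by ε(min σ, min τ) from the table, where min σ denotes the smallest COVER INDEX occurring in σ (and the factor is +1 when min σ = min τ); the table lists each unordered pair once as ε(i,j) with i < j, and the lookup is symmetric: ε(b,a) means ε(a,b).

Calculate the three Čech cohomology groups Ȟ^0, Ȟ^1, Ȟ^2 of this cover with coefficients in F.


Ȟ^0 ≅ Z, Ȟ^1 ≅ Z^2, Ȟ^2 ≅ 0

nonempty intersections:
  V12={q,r} V13={u,v} V14={t} V15={x} V23={p} V45={s,w}
C dims 5,6; δ0: rk 4, SNF 1^4
Ȟ^0: (5−4)−0=1 ⇒ Z
Ȟ^1: (6−0)−4=2 ⇒ Z^2
Ȟ^2: (0−0)−0=0 ⇒ 0


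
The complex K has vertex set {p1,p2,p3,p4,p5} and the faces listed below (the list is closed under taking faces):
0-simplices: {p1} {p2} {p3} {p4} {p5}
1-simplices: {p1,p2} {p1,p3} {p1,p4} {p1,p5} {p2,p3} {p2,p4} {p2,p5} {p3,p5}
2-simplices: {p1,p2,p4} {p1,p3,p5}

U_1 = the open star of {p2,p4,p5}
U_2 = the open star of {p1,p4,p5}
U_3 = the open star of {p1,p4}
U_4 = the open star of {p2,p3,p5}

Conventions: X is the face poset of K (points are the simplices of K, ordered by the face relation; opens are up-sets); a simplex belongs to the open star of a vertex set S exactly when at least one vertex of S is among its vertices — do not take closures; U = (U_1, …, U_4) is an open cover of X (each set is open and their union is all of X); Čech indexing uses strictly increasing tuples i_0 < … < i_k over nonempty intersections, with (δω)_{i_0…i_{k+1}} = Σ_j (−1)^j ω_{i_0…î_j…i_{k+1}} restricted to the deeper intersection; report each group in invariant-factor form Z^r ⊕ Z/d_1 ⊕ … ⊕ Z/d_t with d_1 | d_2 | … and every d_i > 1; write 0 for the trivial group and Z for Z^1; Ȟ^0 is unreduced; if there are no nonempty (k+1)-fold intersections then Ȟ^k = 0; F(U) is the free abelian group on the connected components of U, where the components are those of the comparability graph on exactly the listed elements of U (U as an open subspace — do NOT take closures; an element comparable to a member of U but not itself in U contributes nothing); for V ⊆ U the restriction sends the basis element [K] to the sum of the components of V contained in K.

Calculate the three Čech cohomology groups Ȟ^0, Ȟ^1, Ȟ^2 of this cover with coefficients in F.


nonempty overlaps:
  U1={{p2},{p4},{p5},{p1,p2},{p1,p4},{p1,p5},{p2,p3},{p2,p4},{p2,p5},{p3,p5},{p1,p2,p4},{p1,p3,p5}} U2={{p1},{p4},{p5},{p1,p2},{p1,p3},{p1,p4},{p1,p5},{p2,p4},{p2,p5},{p3,p5},{p1,p2,p4},{p1,p3,p5}} U3={{p1},{p4},{p1,p2},{p1,p3},{p1,p4},{p1,p5},{p2,p4},{p1,p2,p4},{p1,p3,p5}} U4={{p2},{p3},{p5},{p1,p2},{p1,p3},{p1,p5},{p2,p3},{p2,p4},{p2,p5},{p3,p5},{p1,p2,p4},{p1,p3,p5}}
  U12={{p4},{p5},{p1,p2},{p1,p4},{p1,p5},{p2,p4},{p2,p5},{p3,p5},{p1,p2,p4},{p1,p3,p5}} U13={{p4},{p1,p2},{p1,p4},{p1,p5},{p2,p4},{p1,p2,p4},{p1,p3,p5}} U14={{p2},{p5},{p1,p2},{p1,p5},{p2,p3},{p2,p4},{p2,p5},{p3,p5},{p1,p2,p4},{p1,p3,p5}} U23={{p1},{p4},{p1,p2},{p1,p3},{p1,p4},{p1,p5},{p2,p4},{p1,p2,p4},{p1,p3,p5}} U24={{p5},{p1,p2},{p1,p3},{p1,p5},{p2,p4},{p2,p5},{p3,p5},{p1,p2,p4},{p1,p3,p5}} U34={{p1,p2},{p1,p3},{p1,p5},{p2,p4},{p1,p2,p4},{p1,p3,p5}}
  U123={{p4},{p1,p2},{p1,p4},{p1,p5},{p2,p4},{p1,p2,p4},{p1,p3,p5}} U124={{p5},{p1,p2},{p1,p5},{p2,p4},{p2,p5},{p3,p5},{p1,p2,p4},{p1,p3,p5}} U134={{p1,p2},{p1,p5},{p2,p4},{p1,p2,p4},{p1,p3,p5}} U234={{p1,p2},{p1,p3},{p1,p5},{p2,p4},{p1,p2,p4},{p1,p3,p5}}
  U1234={{p1,p2},{p1,p5},{p2,p4},{p1,p2,p4},{p1,p3,p5}}
components per intersection:
  U1: {{p2},{p4},{p5},{p1,p2},{p1,p4},{p1,p5},{p2,p3},{p2,p4},{p2,p5},{p3,p5},{p1,p2,p4},{p1,p3,p5}}
  U2: {{p1},{p4},{p5},{p1,p2},{p1,p3},{p1,p4},{p1,p5},{p2,p4},{p2,p5},{p3,p5},{p1,p2,p4},{p1,p3,p5}}
  U3: {{p1},{p4},{p1,p2},{p1,p3},{p1,p4},{p1,p5},{p2,p4},{p1,p2,p4},{p1,p3,p5}}
  U4: {{p2},{p3},{p5},{p1,p2},{p1,p3},{p1,p5},{p2,p3},{p2,p4},{p2,p5},{p3,p5},{p1,p2,p4},{p1,p3,p5}}
  U12: {{p4},{p1,p2},{p1,p4},{p2,p4},{p1,p2,p4}} {{p5},{p1,p5},{p2,p5},{p3,p5},{p1,p3,p5}}
  U13: {{p4},{p1,p2},{p1,p4},{p2,p4},{p1,p2,p4}} {{p1,p5},{p1,p3,p5}}
  U14: {{p2},{p5},{p1,p2},{p1,p5},{p2,p3},{p2,p4},{p2,p5},{p3,p5},{p1,p2,p4},{p1,p3,p5}}
  U23: {{p1},{p4},{p1,p2},{p1,p3},{p1,p4},{p1,p5},{p2,p4},{p1,p2,p4},{p1,p3,p5}}
  U24: {{p5},{p1,p3},{p1,p5},{p2,p5},{p3,p5},{p1,p3,p5}} {{p1,p2},{p2,p4},{p1,p2,p4}}
  U34: {{p1,p2},{p2,p4},{p1,p2,p4}} {{p1,p3},{p1,p5},{p1,p3,p5}}
  U123: {{p4},{p1,p2},{p1,p4},{p2,p4},{p1,p2,p4}} {{p1,p5},{p1,p3,p5}}
  U124: {{p5},{p1,p5},{p2,p5},{p3,p5},{p1,p3,p5}} {{p1,p2},{p2,p4},{p1,p2,p4}}
  U134: {{p1,p2},{p2,p4},{p1,p2,p4}} {{p1,p5},{p1,p3,p5}}
  U234: {{p1,p2},{p2,p4},{p1,p2,p4}} {{p1,p3},{p1,p5},{p1,p3,p5}}
  U1234: {{p1,p2},{p2,p4},{p1,p2,p4}} {{p1,p5},{p1,p3,p5}}
C dims 4,10,8,2; δ0: rk 3, SNF 1^3; δ1: rk 6, SNF 1^6; δ2: rk 2, SNF 1^2
degree 0: 4−3−0 = 1 → Ȟ^0 ≅ Z
degree 1: 10−6−3 = 1 → Ȟ^1 ≅ Z
degree 2: 8−2−6 = 0 → Ȟ^2 ≅ 0

Ȟ^0 = Z,  Ȟ^1 = Z,  Ȟ^2 = 0


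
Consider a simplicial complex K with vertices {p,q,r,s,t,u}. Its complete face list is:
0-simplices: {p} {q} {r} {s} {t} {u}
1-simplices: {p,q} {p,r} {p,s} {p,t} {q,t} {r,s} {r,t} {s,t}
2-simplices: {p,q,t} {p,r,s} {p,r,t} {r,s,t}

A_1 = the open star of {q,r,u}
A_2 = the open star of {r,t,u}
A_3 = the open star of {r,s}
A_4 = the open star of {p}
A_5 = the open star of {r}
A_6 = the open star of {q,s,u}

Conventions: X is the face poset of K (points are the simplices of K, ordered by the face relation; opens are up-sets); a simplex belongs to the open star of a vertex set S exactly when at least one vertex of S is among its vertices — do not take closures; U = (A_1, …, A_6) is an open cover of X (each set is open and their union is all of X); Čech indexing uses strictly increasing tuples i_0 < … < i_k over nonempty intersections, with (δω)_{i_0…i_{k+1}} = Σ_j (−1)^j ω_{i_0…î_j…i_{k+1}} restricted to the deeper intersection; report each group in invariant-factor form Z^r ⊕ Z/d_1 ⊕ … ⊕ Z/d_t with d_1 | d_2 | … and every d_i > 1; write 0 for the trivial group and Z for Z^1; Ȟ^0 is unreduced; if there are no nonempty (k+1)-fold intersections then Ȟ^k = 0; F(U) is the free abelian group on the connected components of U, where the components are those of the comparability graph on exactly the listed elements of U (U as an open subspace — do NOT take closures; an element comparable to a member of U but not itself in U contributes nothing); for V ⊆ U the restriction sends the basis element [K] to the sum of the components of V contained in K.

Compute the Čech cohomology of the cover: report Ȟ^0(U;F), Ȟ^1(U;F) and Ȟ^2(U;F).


Ȟ^0 = Z^2, Ȟ^1 = 0, Ȟ^2 = 0

nerve of the cover:
  A1={{q},{r},{u},{p,q},{p,r},{q,t},{r,s},{r,t},{p,q,t},{p,r,s},{p,r,t},{r,s,t}} A2={{r},{t},{u},{p,r},{p,t},{q,t},{r,s},{r,t},{s,t},{p,q,t},{p,r,s},{p,r,t},{r,s,t}} A3={{r},{s},{p,r},{p,s},{r,s},{r,t},{s,t},{p,r,s},{p,r,t},{r,s,t}} A4={{p},{p,q},{p,r},{p,s},{p,t},{p,q,t},{p,r,s},{p,r,t}} A5={{r},{p,r},{r,s},{r,t},{p,r,s},{p,r,t},{r,s,t}} A6={{q},{s},{u},{p,q},{p,s},{q,t},{r,s},{s,t},{p,q,t},{p,r,s},{r,s,t}}
  A12={{r},{u},{p,r},{q,t},{r,s},{r,t},{p,q,t},{p,r,s},{p,r,t},{r,s,t}} A13={{r},{p,r},{r,s},{r,t},{p,r,s},{p,r,t},{r,s,t}} A14={{p,q},{p,r},{p,q,t},{p,r,s},{p,r,t}} A15={{r},{p,r},{r,s},{r,t},{p,r,s},{p,r,t},{r,s,t}} A16={{q},{u},{p,q},{q,t},{r,s},{p,q,t},{p,r,s},{r,s,t}} A23={{r},{p,r},{r,s},{r,t},{s,t},{p,r,s},{p,r,t},{r,s,t}} A24={{p,r},{p,t},{p,q,t},{p,r,s},{p,r,t}} A25={{r},{p,r},{r,s},{r,t},{p,r,s},{p,r,t},{r,s,t}} A26={{u},{q,t},{r,s},{s,t},{p,q,t},{p,r,s},{r,s,t}} A34={{p,r},{p,s},{p,r,s},{p,r,t}} A35={{r},{p,r},{r,s},{r,t},{p,r,s},{p,r,t},{r,s,t}} A36={{s},{p,s},{r,s},{s,t},{p,r,s},{r,s,t}} A45={{p,r},{p,r,s},{p,r,t}} A46={{p,q},{p,s},{p,q,t},{p,r,s}} A56={{r,s},{p,r,s},{r,s,t}}
  A123={{r},{p,r},{r,s},{r,t},{p,r,s},{p,r,t},{r,s,t}} A124={{p,r},{p,q,t},{p,r,s},{p,r,t}} A125={{r},{p,r},{r,s},{r,t},{p,r,s},{p,r,t},{r,s,t}} A126={{u},{q,t},{r,s},{p,q,t},{p,r,s},{r,s,t}} A134={{p,r},{p,r,s},{p,r,t}} A135={{r},{p,r},{r,s},{r,t},{p,r,s},{p,r,t},{r,s,t}} A136={{r,s},{p,r,s},{r,s,t}} A145={{p,r},{p,r,s},{p,r,t}} A146={{p,q},{p,q,t},{p,r,s}} A156={{r,s},{p,r,s},{r,s,t}} A234={{p,r},{p,r,s},{p,r,t}} A235={{r},{p,r},{r,s},{r,t},{p,r,s},{p,r,t},{r,s,t}} A236={{r,s},{s,t},{p,r,s},{r,s,t}} A245={{p,r},{p,r,s},{p,r,t}} A246={{p,q,t},{p,r,s}} A256={{r,s},{p,r,s},{r,s,t}} A345={{p,r},{p,r,s},{p,r,t}} A346={{p,s},{p,r,s}} A356={{r,s},{p,r,s},{r,s,t}} A456={{p,r,s}}
  A1234={{p,r},{p,r,s},{p,r,t}} A1235={{r},{p,r},{r,s},{r,t},{p,r,s},{p,r,t},{r,s,t}} A1236={{r,s},{p,r,s},{r,s,t}} A1245={{p,r},{p,r,s},{p,r,t}} A1246={{p,q,t},{p,r,s}} A1256={{r,s},{p,r,s},{r,s,t}} A1345={{p,r},{p,r,s},{p,r,t}} A1346={{p,r,s}} A1356={{r,s},{p,r,s},{r,s,t}} A1456={{p,r,s}} A2345={{p,r},{p,r,s},{p,r,t}} A2346={{p,r,s}} A2356={{r,s},{p,r,s},{r,s,t}} A2456={{p,r,s}} A3456={{p,r,s}}
  A12345={{p,r},{p,r,s},{p,r,t}} A12346={{p,r,s}} A12356={{r,s},{p,r,s},{r,s,t}} A12456={{p,r,s}} A13456={{p,r,s}} A23456={{p,r,s}}
  A123456={{p,r,s}}
components per intersection:
  A1: {{q},{p,q},{q,t},{p,q,t}} {{r},{p,r},{r,s},{r,t},{p,r,s},{p,r,t},{r,s,t}} {{u}}
  A2: {{r},{t},{p,r},{p,t},{q,t},{r,s},{r,t},{s,t},{p,q,t},{p,r,s},{p,r,t},{r,s,t}} {{u}}
  A3: {{r},{s},{p,r},{p,s},{r,s},{r,t},{s,t},{p,r,s},{p,r,t},{r,s,t}}
  A4: {{p},{p,q},{p,r},{p,s},{p,t},{p,q,t},{p,r,s},{p,r,t}}
  A5: {{r},{p,r},{r,s},{r,t},{p,r,s},{p,r,t},{r,s,t}}
  A6: {{q},{p,q},{q,t},{p,q,t}} {{s},{p,s},{r,s},{s,t},{p,r,s},{r,s,t}} {{u}}
  A12: {{r},{p,r},{r,s},{r,t},{p,r,s},{p,r,t},{r,s,t}} {{u}} {{q,t},{p,q,t}}
  A13: {{r},{p,r},{r,s},{r,t},{p,r,s},{p,r,t},{r,s,t}}
  A14: {{p,q},{p,q,t}} {{p,r},{p,r,s},{p,r,t}}
  A15: {{r},{p,r},{r,s},{r,t},{p,r,s},{p,r,t},{r,s,t}}
  A16: {{q},{p,q},{q,t},{p,q,t}} {{u}} {{r,s},{p,r,s},{r,s,t}}
  A23: {{r},{p,r},{r,s},{r,t},{s,t},{p,r,s},{p,r,t},{r,s,t}}
  A24: {{p,r},{p,t},{p,q,t},{p,r,s},{p,r,t}}
  A25: {{r},{p,r},{r,s},{r,t},{p,r,s},{p,r,t},{r,s,t}}
  A26: {{u}} {{q,t},{p,q,t}} {{r,s},{s,t},{p,r,s},{r,s,t}}
  A34: {{p,r},{p,s},{p,r,s},{p,r,t}}
  A35: {{r},{p,r},{r,s},{r,t},{p,r,s},{p,r,t},{r,s,t}}
  A36: {{s},{p,s},{r,s},{s,t},{p,r,s},{r,s,t}}
  A45: {{p,r},{p,r,s},{p,r,t}}
  A46: {{p,q},{p,q,t}} {{p,s},{p,r,s}}
  A56: {{r,s},{p,r,s},{r,s,t}}
  A123: {{r},{p,r},{r,s},{r,t},{p,r,s},{p,r,t},{r,s,t}}
  A124: {{p,r},{p,r,s},{p,r,t}} {{p,q,t}}
  A125: {{r},{p,r},{r,s},{r,t},{p,r,s},{p,r,t},{r,s,t}}
  A126: {{u}} {{q,t},{p,q,t}} {{r,s},{p,r,s},{r,s,t}}
  A134: {{p,r},{p,r,s},{p,r,t}}
  A135: {{r},{p,r},{r,s},{r,t},{p,r,s},{p,r,t},{r,s,t}}
  A136: {{r,s},{p,r,s},{r,s,t}}
  A145: {{p,r},{p,r,s},{p,r,t}}
  A146: {{p,q},{p,q,t}} {{p,r,s}}
  A156: {{r,s},{p,r,s},{r,s,t}}
  A234: {{p,r},{p,r,s},{p,r,t}}
  A235: {{r},{p,r},{r,s},{r,t},{p,r,s},{p,r,t},{r,s,t}}
  A236: {{r,s},{s,t},{p,r,s},{r,s,t}}
  A245: {{p,r},{p,r,s},{p,r,t}}
  A246: {{p,q,t}} {{p,r,s}}
  A256: {{r,s},{p,r,s},{r,s,t}}
  A345: {{p,r},{p,r,s},{p,r,t}}
  A346: {{p,s},{p,r,s}}
  A356: {{r,s},{p,r,s},{r,s,t}}
  A456: {{p,r,s}}
  A1234: {{p,r},{p,r,s},{p,r,t}}
  A1235: {{r},{p,r},{r,s},{r,t},{p,r,s},{p,r,t},{r,s,t}}
  A1236: {{r,s},{p,r,s},{r,s,t}}
  A1245: {{p,r},{p,r,s},{p,r,t}}
  A1246: {{p,q,t}} {{p,r,s}}
  A1256: {{r,s},{p,r,s},{r,s,t}}
  A1345: {{p,r},{p,r,s},{p,r,t}}
  A1346: {{p,r,s}}
  A1356: {{r,s},{p,r,s},{r,s,t}}
  A1456: {{p,r,s}}
  A2345: {{p,r},{p,r,s},{p,r,t}}
  A2346: {{p,r,s}}
  A2356: {{r,s},{p,r,s},{r,s,t}}
  A2456: {{p,r,s}}
  A3456: {{p,r,s}}
  A12345: {{p,r},{p,r,s},{p,r,t}}
  A12346: {{p,r,s}}
  A12356: {{r,s},{p,r,s},{r,s,t}}
  A12456: {{p,r,s}}
  A13456: {{p,r,s}}
  A23456: {{p,r,s}}
  A123456: {{p,r,s}}
C dims 11,23,25,16; δ0: rk 9, SNF 1^9; δ1: rk 14, SNF 1^14; δ2: rk 11, SNF 1^11
Ȟ^0 = (11 − 9) − 0 = 2, so Ȟ^0 ≅ Z^2
Ȟ^1 = (23 − 14) − 9 = 0, so Ȟ^1 ≅ 0
Ȟ^2 = (25 − 11) − 14 = 0, so Ȟ^2 ≅ 0


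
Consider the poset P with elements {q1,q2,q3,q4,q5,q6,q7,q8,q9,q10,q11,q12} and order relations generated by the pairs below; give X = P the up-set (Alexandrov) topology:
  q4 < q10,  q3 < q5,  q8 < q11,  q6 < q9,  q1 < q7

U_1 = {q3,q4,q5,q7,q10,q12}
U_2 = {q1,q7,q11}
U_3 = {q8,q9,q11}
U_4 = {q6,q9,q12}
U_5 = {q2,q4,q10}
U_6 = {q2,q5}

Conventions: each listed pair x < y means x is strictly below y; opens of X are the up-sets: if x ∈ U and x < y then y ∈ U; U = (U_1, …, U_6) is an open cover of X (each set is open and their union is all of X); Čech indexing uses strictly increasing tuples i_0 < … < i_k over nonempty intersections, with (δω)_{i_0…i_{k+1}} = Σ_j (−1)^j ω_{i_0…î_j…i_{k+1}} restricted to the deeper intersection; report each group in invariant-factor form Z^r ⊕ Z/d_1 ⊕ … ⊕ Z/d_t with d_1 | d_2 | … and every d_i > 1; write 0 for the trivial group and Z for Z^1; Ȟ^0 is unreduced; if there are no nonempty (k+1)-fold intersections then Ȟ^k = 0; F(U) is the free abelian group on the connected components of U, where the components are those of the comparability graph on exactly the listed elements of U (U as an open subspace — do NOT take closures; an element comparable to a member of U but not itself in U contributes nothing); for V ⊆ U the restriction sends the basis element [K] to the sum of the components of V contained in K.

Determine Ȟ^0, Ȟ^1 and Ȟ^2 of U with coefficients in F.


Ȟ^0 = Z^7, Ȟ^1 = 0 and Ȟ^2 = 0

intersection data:
  U12={q7} U14={q12} U15={q4,q10} U16={q5} U23={q11} U34={q9} U56={q2}
components per intersection:
  U1: {q3,q5} {q4,q10} {q7} {q12}
  U2: {q1,q7} {q11}
  U3: {q8,q11} {q9}
  U4: {q6,q9} {q12}
  U5: {q2} {q4,q10}
  U6: {q2} {q5}
  U12: {q7}
  U14: {q12}
  U15: {q4,q10}
  U16: {q5}
  U23: {q11}
  U34: {q9}
  U56: {q2}
C dims 14,7; δ0: rk 7, SNF 1^7
Ȟ^0 = (14 − 7) − 0 = 7, so Ȟ^0 ≅ Z^7
Ȟ^1 = (7 − 0) − 7 = 0, so Ȟ^1 ≅ 0
Ȟ^2 = (0 − 0) − 0 = 0, so Ȟ^2 ≅ 0
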